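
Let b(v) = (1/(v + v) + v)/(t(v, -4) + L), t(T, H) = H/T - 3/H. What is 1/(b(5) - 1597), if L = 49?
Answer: -979/1563361 ≈ -0.00062621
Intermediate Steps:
t(T, H) = -3/H + H/T
b(v) = (v + 1/(2*v))/(199/4 - 4/v) (b(v) = (1/(v + v) + v)/((-3/(-4) - 4/v) + 49) = (1/(2*v) + v)/((-3*(-¼) - 4/v) + 49) = (1/(2*v) + v)/((¾ - 4/v) + 49) = (v + 1/(2*v))/(199/4 - 4/v))
1/(b(5) - 1597) = 1/(2*(1 + 2*5²)/(-16 + 199*5) - 1597) = 1/(2*(1 + 2*25)/(-16 + 995) - 1597) = 1/(2*(1 + 50)/979 - 1597) = 1/(2*(1/979)*51 - 1597) = 1/(102/979 - 1597) = 1/(-1563361/979) = -979/1563361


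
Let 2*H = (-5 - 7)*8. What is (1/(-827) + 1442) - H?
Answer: 1232229/827 ≈ 1490.0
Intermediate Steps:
H = -48 (H = ((-5 - 7)*8)/2 = (-12*8)/2 = (½)*(-96) = -48)
(1/(-827) + 1442) - H = (1/(-827) + 1442) - 1*(-48) = (-1/827 + 1442) + 48 = 1192533/827 + 48 = 1232229/827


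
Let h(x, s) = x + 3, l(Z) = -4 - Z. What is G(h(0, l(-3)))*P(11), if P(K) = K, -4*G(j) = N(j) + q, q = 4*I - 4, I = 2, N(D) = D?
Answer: -77/4 ≈ -19.250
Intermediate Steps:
h(x, s) = 3 + x
q = 4 (q = 4*2 - 4 = 8 - 4 = 4)
G(j) = -1 - j/4 (G(j) = -(j + 4)/4 = -(4 + j)/4 = -1 - j/4)
G(h(0, l(-3)))*P(11) = (-1 - (3 + 0)/4)*11 = (-1 - ¼*3)*11 = (-1 - ¾)*11 = -7/4*11 = -77/4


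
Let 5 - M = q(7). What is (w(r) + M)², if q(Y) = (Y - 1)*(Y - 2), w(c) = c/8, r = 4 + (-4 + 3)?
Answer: 38809/64 ≈ 606.39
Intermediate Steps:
r = 3 (r = 4 - 1 = 3)
w(c) = c/8 (w(c) = c*(⅛) = c/8)
q(Y) = (-1 + Y)*(-2 + Y)
M = -25 (M = 5 - (2 + 7² - 3*7) = 5 - (2 + 49 - 21) = 5 - 1*30 = 5 - 30 = -25)
(w(r) + M)² = ((⅛)*3 - 25)² = (3/8 - 25)² = (-197/8)² = 38809/64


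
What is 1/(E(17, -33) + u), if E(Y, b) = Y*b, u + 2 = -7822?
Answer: -1/8385 ≈ -0.00011926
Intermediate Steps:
u = -7824 (u = -2 - 7822 = -7824)
1/(E(17, -33) + u) = 1/(17*(-33) - 7824) = 1/(-561 - 7824) = 1/(-8385) = -1/8385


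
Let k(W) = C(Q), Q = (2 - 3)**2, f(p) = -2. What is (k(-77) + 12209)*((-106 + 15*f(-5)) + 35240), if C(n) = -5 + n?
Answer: 428444320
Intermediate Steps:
Q = 1 (Q = (-1)**2 = 1)
k(W) = -4 (k(W) = -5 + 1 = -4)
(k(-77) + 12209)*((-106 + 15*f(-5)) + 35240) = (-4 + 12209)*((-106 + 15*(-2)) + 35240) = 12205*((-106 - 30) + 35240) = 12205*(-136 + 35240) = 12205*35104 = 428444320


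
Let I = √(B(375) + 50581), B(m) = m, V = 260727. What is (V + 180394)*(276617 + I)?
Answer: 122021567657 + 882242*√12739 ≈ 1.2212e+11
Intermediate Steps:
I = 2*√12739 (I = √(375 + 50581) = √50956 = 2*√12739 ≈ 225.73)
(V + 180394)*(276617 + I) = (260727 + 180394)*(276617 + 2*√12739) = 441121*(276617 + 2*√12739) = 122021567657 + 882242*√12739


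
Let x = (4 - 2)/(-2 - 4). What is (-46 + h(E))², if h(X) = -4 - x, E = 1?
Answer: 22201/9 ≈ 2466.8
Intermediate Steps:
x = -⅓ (x = 2/(-6) = 2*(-⅙) = -⅓ ≈ -0.33333)
h(X) = -11/3 (h(X) = -4 - 1*(-⅓) = -4 + ⅓ = -11/3)
(-46 + h(E))² = (-46 - 11/3)² = (-149/3)² = 22201/9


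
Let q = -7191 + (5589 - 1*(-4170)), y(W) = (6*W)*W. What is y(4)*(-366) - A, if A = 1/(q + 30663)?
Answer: -1167604417/33231 ≈ -35136.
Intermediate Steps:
y(W) = 6*W**2
q = 2568 (q = -7191 + (5589 + 4170) = -7191 + 9759 = 2568)
A = 1/33231 (A = 1/(2568 + 30663) = 1/33231 ≈ 3.0092e-5)
y(4)*(-366) - A = (6*4**2)*(-366) - 1*1/33231 = (6*16)*(-366) - 1/33231 = 96*(-366) - 1/33231 = -35136 - 1/33231 = -1167604417/33231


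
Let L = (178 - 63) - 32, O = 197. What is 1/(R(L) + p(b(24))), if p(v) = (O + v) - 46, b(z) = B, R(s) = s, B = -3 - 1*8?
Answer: 1/223 ≈ 0.0044843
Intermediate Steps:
L = 83 (L = 115 - 32 = 83)
B = -11 (B = -3 - 8 = -11)
b(z) = -11
p(v) = 151 + v (p(v) = (197 + v) - 46 = 151 + v)
1/(R(L) + p(b(24))) = 1/(83 + (151 - 11)) = 1/(83 + 140) = 1/223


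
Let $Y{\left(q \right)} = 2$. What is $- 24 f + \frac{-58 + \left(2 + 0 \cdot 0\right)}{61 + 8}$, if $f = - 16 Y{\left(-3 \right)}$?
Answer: $\frac{52936}{69} \approx 767.19$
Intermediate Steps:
$f = -32$ ($f = \left(-16\right) 2 = -32$)
$- 24 f + \frac{-58 + \left(2 + 0 \cdot 0\right)}{61 + 8} = \left(-24\right) \left(-32\right) + \frac{-58 + \left(2 + 0 \cdot 0\right)}{61 + 8} = 768 + \frac{-58 + \left(2 + 0\right)}{69} = 768 + \left(-58 + 2\right) \frac{1}{69} = 768 - \frac{56}{69} = \frac{52936}{69}$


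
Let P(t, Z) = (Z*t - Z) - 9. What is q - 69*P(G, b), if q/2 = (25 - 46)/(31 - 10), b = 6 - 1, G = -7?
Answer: 3379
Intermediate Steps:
b = 5
P(t, Z) = -9 - Z + Z*t (P(t, Z) = (-Z + Z*t) - 9 = -9 - Z + Z*t)
q = -2 (q = 2*((25 - 46)/(31 - 10)) = 2*(-21/21) = 2*(-21*1/21) = 2*(-1) = -2)
q - 69*P(G, b) = -2 - 69*(-9 - 1*5 + 5*(-7)) = -2 - 69*(-9 - 5 - 35) = -2 - 69*(-49) = -2 + 3381 = 3379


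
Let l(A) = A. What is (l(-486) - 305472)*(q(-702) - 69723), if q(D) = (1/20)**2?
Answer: 4266461773821/200 ≈ 2.1332e+10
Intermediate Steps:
q(D) = 1/400 (q(D) = (1/20)**2 = 1/400)
(l(-486) - 305472)*(q(-702) - 69723) = (-486 - 305472)*(1/400 - 69723) = -305958*(-27889199/400) = 4266461773821/200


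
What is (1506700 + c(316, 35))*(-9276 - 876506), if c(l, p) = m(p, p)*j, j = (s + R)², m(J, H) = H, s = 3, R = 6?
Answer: -1337118931370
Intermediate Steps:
j = 81 (j = (3 + 6)² = 9² = 81)
c(l, p) = 81*p (c(l, p) = p*81 = 81*p)
(1506700 + c(316, 35))*(-9276 - 876506) = (1506700 + 81*35)*(-9276 - 876506) = (1506700 + 2835)*(-885782) = 1509535*(-885782) = -1337118931370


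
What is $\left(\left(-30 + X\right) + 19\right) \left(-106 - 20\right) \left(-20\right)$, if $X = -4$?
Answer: $-37800$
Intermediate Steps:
$\left(\left(-30 + X\right) + 19\right) \left(-106 - 20\right) \left(-20\right) = \left(\left(-30 - 4\right) + 19\right) \left(-106 - 20\right) \left(-20\right) = \left(-34 + 19\right) \left(-126\right) \left(-20\right) = \left(-15\right) \left(-126\right) \left(-20\right) = 1890 \left(-20\right) = -37800$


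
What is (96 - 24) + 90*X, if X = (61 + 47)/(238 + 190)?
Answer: 10134/107 ≈ 94.710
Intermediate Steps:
X = 27/107 (X = 108/428 = 108*(1/428) = 27/107 ≈ 0.25234)
(96 - 24) + 90*X = (96 - 24) + 90*(27/107) = 72 + 2430/107 = 10134/107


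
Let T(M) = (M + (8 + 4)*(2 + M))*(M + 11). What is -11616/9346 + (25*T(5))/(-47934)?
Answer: -222379736/111997791 ≈ -1.9856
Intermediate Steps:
T(M) = (11 + M)*(24 + 13*M) (T(M) = (M + 12*(2 + M))*(11 + M) = (M + (24 + 12*M))*(11 + M) = (24 + 13*M)*(11 + M) = (11 + M)*(24 + 13*M))
-11616/9346 + (25*T(5))/(-47934) = -11616/9346 + (25*(264 + 13*5² + 167*5))/(-47934) = -11616*1/9346 + (25*(264 + 13*25 + 835))*(-1/47934) = -5808/4673 + (25*(264 + 325 + 835))*(-1/47934) = -5808/4673 + (25*1424)*(-1/47934) = -5808/4673 + 35600*(-1/47934) = -5808/4673 - 17800/23967 = -222379736/111997791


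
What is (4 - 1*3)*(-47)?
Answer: -47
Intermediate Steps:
(4 - 1*3)*(-47) = (4 - 3)*(-47) = 1*(-47) = -47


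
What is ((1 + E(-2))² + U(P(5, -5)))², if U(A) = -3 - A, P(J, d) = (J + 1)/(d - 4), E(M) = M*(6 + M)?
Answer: 19600/9 ≈ 2177.8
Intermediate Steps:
P(J, d) = (1 + J)/(-4 + d)
((1 + E(-2))² + U(P(5, -5)))² = ((1 - 2*(6 - 2))² + (-3 - (1 + 5)/(-4 - 5)))² = ((1 - 2*4)² + (-3 - 6/(-9)))² = ((1 - 8)² + (-3 - (-1)*6/9))² = ((-7)² + (-3 - 1*(-⅔)))² = (49 + (-3 + ⅔))² = (49 - 7/3)² = (140/3)² = 19600/9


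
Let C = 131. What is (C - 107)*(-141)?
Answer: -3384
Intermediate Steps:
(C - 107)*(-141) = (131 - 107)*(-141) = 24*(-141) = -3384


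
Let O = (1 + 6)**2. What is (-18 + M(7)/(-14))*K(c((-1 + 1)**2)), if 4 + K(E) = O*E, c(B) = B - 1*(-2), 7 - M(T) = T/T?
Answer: -12126/7 ≈ -1732.3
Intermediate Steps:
M(T) = 6 (M(T) = 7 - T/T = 7 - 1*1 = 7 - 1 = 6)
c(B) = 2 + B (c(B) = B + 2 = 2 + B)
O = 49 (O = 7**2 = 49)
K(E) = -4 + 49*E
(-18 + M(7)/(-14))*K(c((-1 + 1)**2)) = (-18 + 6/(-14))*(-4 + 49*(2 + (-1 + 1)**2)) = (-18 + 6*(-1/14))*(-4 + 49*(2 + 0**2)) = (-18 - 3/7)*(-4 + 49*(2 + 0)) = -129*(-4 + 49*2)/7 = -129*(-4 + 98)/7 = -129/7*94 = -12126/7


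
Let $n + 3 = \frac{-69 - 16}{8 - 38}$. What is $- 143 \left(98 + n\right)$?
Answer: $- \frac{83941}{6} \approx -13990.0$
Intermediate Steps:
$n = - \frac{1}{6}$ ($n = -3 + \frac{-69 - 16}{8 - 38} = -3 - \frac{85}{-30} = -3 - - \frac{17}{6} = -3 + \frac{17}{6} = - \frac{1}{6} \approx -0.16667$)
$- 143 \left(98 + n\right) = - 143 \left(98 - \frac{1}{6}\right) = \left(-143\right) \frac{587}{6} = - \frac{83941}{6}$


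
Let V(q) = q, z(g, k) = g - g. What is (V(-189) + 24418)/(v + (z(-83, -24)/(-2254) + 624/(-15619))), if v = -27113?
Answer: -378432751/423478571 ≈ -0.89363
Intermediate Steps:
z(g, k) = 0
(V(-189) + 24418)/(v + (z(-83, -24)/(-2254) + 624/(-15619))) = (-189 + 24418)/(-27113 + (0/(-2254) + 624/(-15619))) = 24229/(-27113 + (0*(-1/2254) + 624*(-1/15619))) = 24229/(-27113 + (0 - 624/15619)) = 24229/(-27113 - 624/15619) = 24229/(-423478571/15619) = 24229*(-15619/423478571) = -378432751/423478571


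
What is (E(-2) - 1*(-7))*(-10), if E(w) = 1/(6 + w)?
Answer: -145/2 ≈ -72.500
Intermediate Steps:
(E(-2) - 1*(-7))*(-10) = (1/(6 - 2) - 1*(-7))*(-10) = (1/4 + 7)*(-10) = (¼ + 7)*(-10) = (29/4)*(-10) = -145/2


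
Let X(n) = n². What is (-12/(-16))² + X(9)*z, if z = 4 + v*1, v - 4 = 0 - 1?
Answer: 9081/16 ≈ 567.56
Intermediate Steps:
v = 3 (v = 4 + (0 - 1) = 4 - 1 = 3)
z = 7 (z = 4 + 3*1 = 4 + 3 = 7)
(-12/(-16))² + X(9)*z = (-12/(-16))² + 9²*7 = (-12*(-1/16))² + 81*7 = (¾)² + 567 = 9/16 + 567 = 9081/16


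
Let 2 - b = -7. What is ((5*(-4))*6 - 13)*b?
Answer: -1197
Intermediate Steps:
b = 9 (b = 2 - 1*(-7) = 2 + 7 = 9)
((5*(-4))*6 - 13)*b = ((5*(-4))*6 - 13)*9 = (-20*6 - 13)*9 = (-120 - 13)*9 = -133*9 = -1197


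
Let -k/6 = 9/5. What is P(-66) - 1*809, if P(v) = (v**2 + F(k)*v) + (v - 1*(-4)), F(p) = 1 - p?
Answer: 13531/5 ≈ 2706.2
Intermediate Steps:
k = -54/5 ≈ -10.800
P(v) = 4 + v**2 + 64*v/5 (P(v) = (v**2 + (1 - 1*(-54/5))*v) + (v - 1*(-4)) = (v**2 + (1 + 54/5)*v) + (v + 4) = (v**2 + 59*v/5) + (4 + v) = 4 + v**2 + 64*v/5)
P(-66) - 1*809 = (4 + (-66)**2 + (64/5)*(-66)) - 1*809 = (4 + 4356 - 4224/5) - 809 = 17576/5 - 809 = 13531/5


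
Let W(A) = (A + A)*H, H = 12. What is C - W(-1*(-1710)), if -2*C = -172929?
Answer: 90849/2 ≈ 45425.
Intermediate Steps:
C = 172929/2 (C = -½*(-172929) = 172929/2 ≈ 86465.)
W(A) = 24*A (W(A) = (A + A)*12 = (2*A)*12 = 24*A)
C - W(-1*(-1710)) = 172929/2 - 24*(-1*(-1710)) = 172929/2 - 24*1710 = 172929/2 - 1*41040 = 172929/2 - 41040 = 90849/2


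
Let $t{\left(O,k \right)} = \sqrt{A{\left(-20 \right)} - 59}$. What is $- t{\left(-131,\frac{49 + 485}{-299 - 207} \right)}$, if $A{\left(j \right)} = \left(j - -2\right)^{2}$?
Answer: $- \sqrt{265} \approx -16.279$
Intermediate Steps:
$A{\left(j \right)} = \left(2 + j\right)^{2}$ ($A{\left(j \right)} = \left(j + 2\right)^{2} = \left(2 + j\right)^{2}$)
$t{\left(O,k \right)} = \sqrt{265}$ ($t{\left(O,k \right)} = \sqrt{\left(2 - 20\right)^{2} - 59} = \sqrt{\left(-18\right)^{2} - 59} = \sqrt{324 - 59} = \sqrt{265}$)
$- t{\left(-131,\frac{49 + 485}{-299 - 207} \right)} = - \sqrt{265}$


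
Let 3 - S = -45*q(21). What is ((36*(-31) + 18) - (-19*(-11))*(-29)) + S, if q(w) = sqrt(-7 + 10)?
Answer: 4966 + 45*sqrt(3) ≈ 5043.9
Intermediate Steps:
q(w) = sqrt(3)
S = 3 + 45*sqrt(3) (S = 3 - (-45)*sqrt(3) = 3 + 45*sqrt(3) ≈ 80.942)
((36*(-31) + 18) - (-19*(-11))*(-29)) + S = ((36*(-31) + 18) - (-19*(-11))*(-29)) + (3 + 45*sqrt(3)) = ((-1116 + 18) - 209*(-29)) + (3 + 45*sqrt(3)) = (-1098 - 1*(-6061)) + (3 + 45*sqrt(3)) = (-1098 + 6061) + (3 + 45*sqrt(3)) = 4963 + (3 + 45*sqrt(3)) = 4966 + 45*sqrt(3)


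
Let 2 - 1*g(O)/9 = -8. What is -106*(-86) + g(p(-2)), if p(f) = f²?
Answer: 9206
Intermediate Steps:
g(O) = 90 (g(O) = 18 - 9*(-8) = 18 + 72 = 90)
-106*(-86) + g(p(-2)) = -106*(-86) + 90 = 9116 + 90 = 9206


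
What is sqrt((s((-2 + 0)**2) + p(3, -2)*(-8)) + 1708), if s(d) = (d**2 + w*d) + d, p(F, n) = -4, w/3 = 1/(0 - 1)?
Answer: 2*sqrt(437) ≈ 41.809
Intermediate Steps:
w = -3 (w = 3/(0 - 1) = 3/(-1) = 3*(-1) = -3)
s(d) = d**2 - 2*d (s(d) = (d**2 - 3*d) + d = d**2 - 2*d)
sqrt((s((-2 + 0)**2) + p(3, -2)*(-8)) + 1708) = sqrt(((-2 + 0)**2*(-2 + (-2 + 0)**2) - 4*(-8)) + 1708) = sqrt(((-2)**2*(-2 + (-2)**2) + 32) + 1708) = sqrt((4*(-2 + 4) + 32) + 1708) = sqrt((4*2 + 32) + 1708) = sqrt((8 + 32) + 1708) = sqrt(40 + 1708) = sqrt(1748) = 2*sqrt(437)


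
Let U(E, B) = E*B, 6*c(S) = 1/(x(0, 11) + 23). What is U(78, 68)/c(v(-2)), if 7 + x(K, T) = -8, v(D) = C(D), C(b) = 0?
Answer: 254592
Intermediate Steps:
v(D) = 0
x(K, T) = -15 (x(K, T) = -7 - 8 = -15)
c(S) = 1/48 (c(S) = 1/(6*(-15 + 23)) = (⅙)/8 = (⅙)*(⅛) = 1/48)
U(E, B) = B*E
U(78, 68)/c(v(-2)) = (68*78)/(1/48) = 5304*48 = 254592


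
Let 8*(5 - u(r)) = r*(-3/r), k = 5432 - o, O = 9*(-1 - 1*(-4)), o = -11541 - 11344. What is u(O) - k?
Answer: -226493/8 ≈ -28312.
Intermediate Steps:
o = -22885
O = 27 (O = 9*(-1 + 4) = 9*3 = 27)
k = 28317 (k = 5432 - 1*(-22885) = 5432 + 22885 = 28317)
u(r) = 43/8 (u(r) = 5 - r*(-3/r)/8 = 5 - ⅛*(-3) = 5 + 3/8 = 43/8)
u(O) - k = 43/8 - 1*28317 = 43/8 - 28317 = -226493/8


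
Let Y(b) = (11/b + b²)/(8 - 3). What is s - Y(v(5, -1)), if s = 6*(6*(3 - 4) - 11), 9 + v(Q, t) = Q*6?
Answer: -19982/105 ≈ -190.30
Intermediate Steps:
v(Q, t) = -9 + 6*Q (v(Q, t) = -9 + Q*6 = -9 + 6*Q)
Y(b) = b²/5 + 11/(5*b) (Y(b) = (b² + 11/b)/5 = (b² + 11/b)*(⅕) = b²/5 + 11/(5*b))
s = -102 (s = 6*(6*(-1) - 11) = 6*(-6 - 11) = 6*(-17) = -102)
s - Y(v(5, -1)) = -102 - (11 + (-9 + 6*5)³)/(5*(-9 + 6*5)) = -102 - (11 + (-9 + 30)³)/(5*(-9 + 30)) = -102 - (11 + 21³)/(5*21) = -102 - (11 + 9261)/(5*21) = -102 - 9272/(5*21) = -102 - 1*9272/105 = -102 - 9272/105 = -19982/105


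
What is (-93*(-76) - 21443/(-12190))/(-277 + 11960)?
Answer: 86180363/142415770 ≈ 0.60513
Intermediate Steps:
(-93*(-76) - 21443/(-12190))/(-277 + 11960) = (7068 - 21443*(-1/12190))/11683 = (7068 + 21443/12190)*(1/11683) = (86180363/12190)*(1/11683) = 86180363/142415770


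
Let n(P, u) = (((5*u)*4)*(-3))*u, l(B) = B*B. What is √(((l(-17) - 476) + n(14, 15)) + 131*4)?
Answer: I*√13163 ≈ 114.73*I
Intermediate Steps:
l(B) = B²
n(P, u) = -60*u² (n(P, u) = ((20*u)*(-3))*u = (-60*u)*u = -60*u²)
√(((l(-17) - 476) + n(14, 15)) + 131*4) = √((((-17)² - 476) - 60*15²) + 131*4) = √(((289 - 476) - 60*225) + 524) = √((-187 - 13500) + 524) = √(-13687 + 524) = √(-13163) = I*√13163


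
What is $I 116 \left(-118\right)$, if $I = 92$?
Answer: $-1259296$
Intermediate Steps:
$I 116 \left(-118\right) = 92 \cdot 116 \left(-118\right) = 10672 \left(-118\right) = -1259296$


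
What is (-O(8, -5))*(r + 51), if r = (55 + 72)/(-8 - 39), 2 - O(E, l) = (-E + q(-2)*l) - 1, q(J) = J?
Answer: -2270/47 ≈ -48.298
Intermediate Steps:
O(E, l) = 3 + E + 2*l (O(E, l) = 2 - ((-E - 2*l) - 1) = 2 - (-1 - E - 2*l) = 2 + (1 + E + 2*l) = 3 + E + 2*l)
r = -127/47 (r = 127/(-47) = 127*(-1/47) = -127/47 ≈ -2.7021)
(-O(8, -5))*(r + 51) = (-(3 + 8 + 2*(-5)))*(-127/47 + 51) = -(3 + 8 - 10)*(2270/47) = -1*1*(2270/47) = -1*2270/47 = -2270/47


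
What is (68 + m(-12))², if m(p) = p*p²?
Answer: 2755600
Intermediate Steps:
m(p) = p³
(68 + m(-12))² = (68 + (-12)³)² = (68 - 1728)² = (-1660)² = 2755600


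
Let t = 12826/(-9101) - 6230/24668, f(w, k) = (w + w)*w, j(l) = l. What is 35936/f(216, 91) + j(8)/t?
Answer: -114719897875/25903175004 ≈ -4.4288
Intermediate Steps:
f(w, k) = 2*w**2 (f(w, k) = (2*w)*w = 2*w**2)
t = -26649357/16035962 (t = 12826*(-1/9101) - 6230*1/24668 = -12826/9101 - 445/1762 = -26649357/16035962 ≈ -1.6618)
35936/f(216, 91) + j(8)/t = 35936/((2*216**2)) + 8/(-26649357/16035962) = 35936/((2*46656)) + 8*(-16035962/26649357) = 35936/93312 - 128287696/26649357 = 35936*(1/93312) - 128287696/26649357 = 1123/2916 - 128287696/26649357 = -114719897875/25903175004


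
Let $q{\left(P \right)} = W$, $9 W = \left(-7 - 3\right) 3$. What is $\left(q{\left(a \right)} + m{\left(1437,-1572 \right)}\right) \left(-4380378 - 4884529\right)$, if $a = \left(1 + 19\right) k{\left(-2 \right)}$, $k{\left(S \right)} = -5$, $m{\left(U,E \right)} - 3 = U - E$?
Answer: $- \frac{83625050582}{3} \approx -2.7875 \cdot 10^{10}$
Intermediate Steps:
$m{\left(U,E \right)} = 3 + U - E$ ($m{\left(U,E \right)} = 3 - \left(E - U\right) = 3 + U - E$)
$a = -100$ ($a = \left(1 + 19\right) \left(-5\right) = 20 \left(-5\right) = -100$)
$W = - \frac{10}{3}$ ($W = \frac{\left(-7 - 3\right) 3}{9} = \frac{\left(-10\right) 3}{9} = \frac{1}{9} \left(-30\right) = - \frac{10}{3} \approx -3.3333$)
$q{\left(P \right)} = - \frac{10}{3}$
$\left(q{\left(a \right)} + m{\left(1437,-1572 \right)}\right) \left(-4380378 - 4884529\right) = \left(- \frac{10}{3} + \left(3 + 1437 - -1572\right)\right) \left(-4380378 - 4884529\right) = \left(- \frac{10}{3} + \left(3 + 1437 + 1572\right)\right) \left(-9264907\right) = \left(- \frac{10}{3} + 3012\right) \left(-9264907\right) = \frac{9026}{3} \left(-9264907\right) = - \frac{83625050582}{3}$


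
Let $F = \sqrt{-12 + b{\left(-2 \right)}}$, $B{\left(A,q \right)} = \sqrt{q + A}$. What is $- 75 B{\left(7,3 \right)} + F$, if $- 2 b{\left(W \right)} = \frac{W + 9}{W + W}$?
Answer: $- 75 \sqrt{10} + \frac{i \sqrt{178}}{4} \approx -237.17 + 3.3354 i$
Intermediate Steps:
$b{\left(W \right)} = - \frac{9 + W}{4 W}$ ($b{\left(W \right)} = - \frac{\left(W + 9\right) \frac{1}{W + W}}{2} = - \frac{\left(9 + W\right) \frac{1}{2 W}}{2} = - \frac{\frac{1}{2} \frac{1}{W} \left(9 + W\right)}{2} = - \frac{9 + W}{4 W}$)
$B{\left(A,q \right)} = \sqrt{A + q}$
$F = \frac{i \sqrt{178}}{4}$ ($F = \sqrt{-12 + \frac{-9 - -2}{4 \left(-2\right)}} = \sqrt{-12 + \frac{1}{4} \left(- \frac{1}{2}\right) \left(-9 + 2\right)} = \sqrt{-12 + \frac{1}{4} \left(- \frac{1}{2}\right) \left(-7\right)} = \sqrt{-12 + \frac{7}{8}} = \sqrt{- \frac{89}{8}} = \frac{i \sqrt{178}}{4} \approx 3.3354 i$)
$- 75 B{\left(7,3 \right)} + F = - 75 \sqrt{7 + 3} + \frac{i \sqrt{178}}{4} = - 75 \sqrt{10} + \frac{i \sqrt{178}}{4}$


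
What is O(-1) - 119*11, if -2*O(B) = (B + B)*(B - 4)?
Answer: -1314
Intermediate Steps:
O(B) = -B*(-4 + B) (O(B) = -(B + B)*(B - 4)/2 = -2*B*(-4 + B)/2 = -B*(-4 + B))
O(-1) - 119*11 = -(4 - 1*(-1)) - 119*11 = -(4 + 1) - 1309 = -1*5 - 1309 = -5 - 1309 = -1314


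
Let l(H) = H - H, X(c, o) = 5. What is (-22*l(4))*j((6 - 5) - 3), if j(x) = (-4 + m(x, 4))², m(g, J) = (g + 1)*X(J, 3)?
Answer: 0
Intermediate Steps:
l(H) = 0
m(g, J) = 5 + 5*g (m(g, J) = (g + 1)*5 = (1 + g)*5 = 5 + 5*g)
j(x) = (1 + 5*x)² (j(x) = (-4 + (5 + 5*x))² = (1 + 5*x)²)
(-22*l(4))*j((6 - 5) - 3) = (-22*0)*(1 + 5*((6 - 5) - 3))² = 0*(1 + 5*(1 - 3))² = 0*(1 + 5*(-2))² = 0*(1 - 10)² = 0*(-9)² = 0*81 = 0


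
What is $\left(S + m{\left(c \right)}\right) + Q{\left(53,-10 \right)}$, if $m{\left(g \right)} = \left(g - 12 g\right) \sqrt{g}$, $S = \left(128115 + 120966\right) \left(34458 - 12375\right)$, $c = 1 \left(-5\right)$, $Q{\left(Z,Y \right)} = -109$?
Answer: $5500455614 + 55 i \sqrt{5} \approx 5.5005 \cdot 10^{9} + 122.98 i$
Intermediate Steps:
$c = -5$
$S = 5500455723$ ($S = 249081 \cdot 22083 = 5500455723$)
$m{\left(g \right)} = - 11 g^{\frac{3}{2}}$ ($m{\left(g \right)} = - 11 g \sqrt{g} = - 11 g^{\frac{3}{2}}$)
$\left(S + m{\left(c \right)}\right) + Q{\left(53,-10 \right)} = \left(5500455723 - 11 \left(-5\right)^{\frac{3}{2}}\right) - 109 = \left(5500455723 - 11 \left(- 5 i \sqrt{5}\right)\right) - 109 = \left(5500455723 + 55 i \sqrt{5}\right) - 109 = 5500455614 + 55 i \sqrt{5}$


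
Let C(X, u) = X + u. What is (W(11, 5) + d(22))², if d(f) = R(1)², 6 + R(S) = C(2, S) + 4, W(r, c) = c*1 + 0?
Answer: 36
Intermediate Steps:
W(r, c) = c (W(r, c) = c + 0 = c)
R(S) = S (R(S) = -6 + ((2 + S) + 4) = -6 + (6 + S) = S)
d(f) = 1 (d(f) = 1² = 1)
(W(11, 5) + d(22))² = (5 + 1)² = 6² = 36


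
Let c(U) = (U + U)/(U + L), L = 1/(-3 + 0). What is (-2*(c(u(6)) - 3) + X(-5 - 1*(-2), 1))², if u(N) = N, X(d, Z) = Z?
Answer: 2209/289 ≈ 7.6436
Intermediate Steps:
L = -⅓ (L = 1/(-3) = -⅓ ≈ -0.33333)
c(U) = 2*U/(-⅓ + U) (c(U) = (U + U)/(U - ⅓) = (2*U)/(-⅓ + U) = 2*U/(-⅓ + U))
(-2*(c(u(6)) - 3) + X(-5 - 1*(-2), 1))² = (-2*(6*6/(-1 + 3*6) - 3) + 1)² = (-2*(6*6/(-1 + 18) - 3) + 1)² = (-2*(6*6/17 - 3) + 1)² = (-2*(6*6*(1/17) - 3) + 1)² = (-2*(36/17 - 3) + 1)² = (-2*(-15/17) + 1)² = (30/17 + 1)² = (47/17)² = 2209/289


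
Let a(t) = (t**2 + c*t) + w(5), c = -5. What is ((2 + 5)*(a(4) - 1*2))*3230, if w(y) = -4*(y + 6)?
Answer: -1130500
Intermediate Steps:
w(y) = -24 - 4*y (w(y) = -4*(6 + y) = -24 - 4*y)
a(t) = -44 + t**2 - 5*t (a(t) = (t**2 - 5*t) + (-24 - 4*5) = (t**2 - 5*t) + (-24 - 20) = (t**2 - 5*t) - 44 = -44 + t**2 - 5*t)
((2 + 5)*(a(4) - 1*2))*3230 = ((2 + 5)*((-44 + 4**2 - 5*4) - 1*2))*3230 = (7*((-44 + 16 - 20) - 2))*3230 = (7*(-48 - 2))*3230 = (7*(-50))*3230 = -350*3230 = -1130500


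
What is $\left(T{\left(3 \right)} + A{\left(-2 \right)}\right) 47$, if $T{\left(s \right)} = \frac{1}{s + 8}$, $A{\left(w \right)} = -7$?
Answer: $- \frac{3572}{11} \approx -324.73$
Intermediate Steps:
$T{\left(s \right)} = \frac{1}{8 + s}$
$\left(T{\left(3 \right)} + A{\left(-2 \right)}\right) 47 = \left(\frac{1}{8 + 3} - 7\right) 47 = \left(\frac{1}{11} - 7\right) 47 = \left(- \frac{76}{11}\right) 47 = - \frac{3572}{11}$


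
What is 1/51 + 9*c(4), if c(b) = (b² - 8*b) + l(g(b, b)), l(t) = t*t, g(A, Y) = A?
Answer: 1/51 ≈ 0.019608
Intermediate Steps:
l(t) = t²
c(b) = -8*b + 2*b² (c(b) = (b² - 8*b) + b² = -8*b + 2*b²)
1/51 + 9*c(4) = 1/51 + 9*(2*4*(-4 + 4)) = 1/51 + 9*(2*4*0) = 1/51 + 9*0 = 1/51 + 0 = 1/51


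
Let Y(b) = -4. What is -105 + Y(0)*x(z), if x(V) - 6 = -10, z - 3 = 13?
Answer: -89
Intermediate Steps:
z = 16 (z = 3 + 13 = 16)
x(V) = -4 (x(V) = 6 - 10 = -4)
-105 + Y(0)*x(z) = -105 - 4*(-4) = -105 + 16 = -89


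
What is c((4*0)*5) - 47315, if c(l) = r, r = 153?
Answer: -47162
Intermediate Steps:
c(l) = 153
c((4*0)*5) - 47315 = 153 - 47315 = -47162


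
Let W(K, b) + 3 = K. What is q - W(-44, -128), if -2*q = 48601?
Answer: -48507/2 ≈ -24254.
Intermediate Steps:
q = -48601/2 (q = -1/2*48601 = -48601/2 ≈ -24301.)
W(K, b) = -3 + K
q - W(-44, -128) = -48601/2 - (-3 - 44) = -48601/2 - 1*(-47) = -48601/2 + 47 = -48507/2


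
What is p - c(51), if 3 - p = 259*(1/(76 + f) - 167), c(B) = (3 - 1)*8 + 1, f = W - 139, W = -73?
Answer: 5880763/136 ≈ 43241.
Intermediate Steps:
f = -212 (f = -73 - 139 = -212)
c(B) = 17 (c(B) = 2*8 + 1 = 16 + 1 = 17)
p = 5883075/136 (p = 3 - 259*(1/(76 - 212) - 167) = 3 - 259*(1/(-136) - 167) = 3 - 259*(-1/136 - 167) = 3 - 259*(-22713)/136 = 3 - 1*(-5882667/136) = 3 + 5882667/136 = 5883075/136 ≈ 43258.)
p - c(51) = 5883075/136 - 1*17 = 5883075/136 - 17 = 5880763/136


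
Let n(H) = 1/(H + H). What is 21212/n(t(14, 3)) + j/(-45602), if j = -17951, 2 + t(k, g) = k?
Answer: 23215448927/45602 ≈ 5.0909e+5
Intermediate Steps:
t(k, g) = -2 + k
n(H) = 1/(2*H)
21212/n(t(14, 3)) + j/(-45602) = 21212/((1/(2*(-2 + 14)))) - 17951/(-45602) = 21212/(((½)/12)) - 17951*(-1/45602) = 21212/(((½)*(1/12))) + 17951/45602 = 21212/(1/24) + 17951/45602 = 21212*24 + 17951/45602 = 509088 + 17951/45602 = 23215448927/45602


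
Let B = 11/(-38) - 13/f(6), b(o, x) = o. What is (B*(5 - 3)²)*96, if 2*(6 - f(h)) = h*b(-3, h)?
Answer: -42176/95 ≈ -443.96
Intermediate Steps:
f(h) = 6 + 3*h/2 (f(h) = 6 - h*(-3)/2 = 6 - (-3)*h/2 = 6 + 3*h/2)
B = -659/570 (B = 11/(-38) - 13/(6 + (3/2)*6) = 11*(-1/38) - 13/(6 + 9) = -11/38 - 13/15 = -659/570 ≈ -1.1561)
(B*(5 - 3)²)*96 = -659*(5 - 3)²/570*96 = -659/570*2²*96 = -659/570*4*96 = -1318/285*96 = -42176/95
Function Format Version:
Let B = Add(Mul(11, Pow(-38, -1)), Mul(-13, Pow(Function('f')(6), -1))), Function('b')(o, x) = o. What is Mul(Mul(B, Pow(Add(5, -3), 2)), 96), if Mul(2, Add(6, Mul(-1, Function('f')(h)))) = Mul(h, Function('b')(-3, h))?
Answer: Rational(-42176, 95) ≈ -443.96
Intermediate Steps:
Function('f')(h) = Add(6, Mul(Rational(3, 2), h)) (Function('f')(h) = Add(6, Mul(Rational(-1, 2), Mul(h, -3))) = Add(6, Mul(Rational(-1, 2), Mul(-3, h))) = Add(6, Mul(Rational(3, 2), h)))
B = Rational(-659, 570) (B = Add(Mul(11, Pow(-38, -1)), Mul(-13, Pow(Add(6, Mul(Rational(3, 2), 6)), -1))) = Add(Mul(11, Rational(-1, 38)), Mul(-13, Pow(Add(6, 9), -1))) = Add(Rational(-11, 38), Mul(-13, Pow(15, -1))) = Add(Rational(-11, 38), Mul(-13, Rational(1, 15))) = Add(Rational(-11, 38), Rational(-13, 15)) = Rational(-659, 570) ≈ -1.1561)
Mul(Mul(B, Pow(Add(5, -3), 2)), 96) = Mul(Mul(Rational(-659, 570), Pow(Add(5, -3), 2)), 96) = Mul(Mul(Rational(-659, 570), Pow(2, 2)), 96) = Mul(Mul(Rational(-659, 570), 4), 96) = Mul(Rational(-1318, 285), 96) = Rational(-42176, 95)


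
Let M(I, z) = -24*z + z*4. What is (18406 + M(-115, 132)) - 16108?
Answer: -342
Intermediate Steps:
M(I, z) = -20*z (M(I, z) = -24*z + 4*z = -20*z)
(18406 + M(-115, 132)) - 16108 = (18406 - 20*132) - 16108 = (18406 - 2640) - 16108 = 15766 - 16108 = -342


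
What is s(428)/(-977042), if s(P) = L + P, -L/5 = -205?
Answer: -1453/977042 ≈ -0.0014871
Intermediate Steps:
L = 1025 (L = -5*(-205) = 1025)
s(P) = 1025 + P
s(428)/(-977042) = (1025 + 428)/(-977042) = 1453*(-1/977042) = -1453/977042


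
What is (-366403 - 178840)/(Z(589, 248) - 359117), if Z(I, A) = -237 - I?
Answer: 545243/359943 ≈ 1.5148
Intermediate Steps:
(-366403 - 178840)/(Z(589, 248) - 359117) = (-366403 - 178840)/((-237 - 1*589) - 359117) = -545243/((-237 - 589) - 359117) = -545243/(-826 - 359117) = -545243/(-359943) = -545243*(-1/359943) = 545243/359943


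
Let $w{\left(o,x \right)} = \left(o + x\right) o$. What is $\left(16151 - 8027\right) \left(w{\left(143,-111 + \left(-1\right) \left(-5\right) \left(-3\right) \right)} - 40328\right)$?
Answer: $-307875228$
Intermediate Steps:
$w{\left(o,x \right)} = o \left(o + x\right)$
$\left(16151 - 8027\right) \left(w{\left(143,-111 + \left(-1\right) \left(-5\right) \left(-3\right) \right)} - 40328\right) = \left(16151 - 8027\right) \left(143 \left(143 - \left(111 - \left(-1\right) \left(-5\right) \left(-3\right)\right)\right) - 40328\right) = 8124 \left(143 \left(143 + \left(-111 + 5 \left(-3\right)\right)\right) - 40328\right) = 8124 \left(143 \left(143 - 126\right) - 40328\right) = 8124 \left(143 \cdot 17 - 40328\right) = 8124 \left(2431 - 40328\right) = 8124 \left(-37897\right) = -307875228$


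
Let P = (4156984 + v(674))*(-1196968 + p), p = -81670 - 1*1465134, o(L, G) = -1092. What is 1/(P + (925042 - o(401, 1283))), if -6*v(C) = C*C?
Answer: -3/33594231248006 ≈ -8.9301e-14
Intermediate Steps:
v(C) = -C**2/6 (v(C) = -C*C/6 = -C**2/6)
p = -1546804 (p = -81670 - 1465134 = -1546804)
P = -33594234026408/3 (P = (4156984 - 1/6*674**2)*(-1196968 - 1546804) = (4156984 - 1/6*454276)*(-2743772) = (4156984 - 227138/3)*(-2743772) = (12243814/3)*(-2743772) = -33594234026408/3 ≈ -1.1198e+13)
1/(P + (925042 - o(401, 1283))) = 1/(-33594234026408/3 + (925042 - 1*(-1092))) = 1/(-33594234026408/3 + (925042 + 1092)) = 1/(-33594234026408/3 + 926134) = 1/(-33594231248006/3) = -3/33594231248006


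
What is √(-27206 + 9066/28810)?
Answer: I*√5645289206285/14405 ≈ 164.94*I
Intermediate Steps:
√(-27206 + 9066/28810) = √(-27206 + 9066*(1/28810)) = √(-27206 + 4533/14405) = √(-391897897/14405) = I*√5645289206285/14405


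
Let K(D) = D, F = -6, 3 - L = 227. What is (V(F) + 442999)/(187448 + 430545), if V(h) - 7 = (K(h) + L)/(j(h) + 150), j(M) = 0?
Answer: 6645067/9269895 ≈ 0.71684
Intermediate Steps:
L = -224 (L = 3 - 1*227 = 3 - 227 = -224)
V(h) = 413/75 + h/150 (V(h) = 7 + (h - 224)/(0 + 150) = 7 + (-224 + h)/150 = 7 + (-224 + h)*(1/150) = 7 + (-112/75 + h/150) = 413/75 + h/150)
(V(F) + 442999)/(187448 + 430545) = ((413/75 + (1/150)*(-6)) + 442999)/(187448 + 430545) = ((413/75 - 1/25) + 442999)/617993 = (82/15 + 442999)*(1/617993) = (6645067/15)*(1/617993) = 6645067/9269895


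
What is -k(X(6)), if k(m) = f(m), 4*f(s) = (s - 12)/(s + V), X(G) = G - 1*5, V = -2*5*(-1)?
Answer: 1/4 ≈ 0.25000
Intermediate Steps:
V = 10 (V = -10*(-1) = 10)
X(G) = -5 + G (X(G) = G - 5 = -5 + G)
f(s) = (-12 + s)/(4*(10 + s)) (f(s) = ((s - 12)/(s + 10))/4 = ((-12 + s)/(10 + s))/4 = (-12 + s)/(4*(10 + s)))
k(m) = (-12 + m)/(4*(10 + m))
-k(X(6)) = -(-12 + (-5 + 6))/(4*(10 + (-5 + 6))) = -(-12 + 1)/(4*(10 + 1)) = -(-11)/(4*11) = -1*(-1/4) = 1/4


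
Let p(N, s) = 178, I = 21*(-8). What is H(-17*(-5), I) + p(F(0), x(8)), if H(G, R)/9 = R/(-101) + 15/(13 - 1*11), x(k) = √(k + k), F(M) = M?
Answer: 52615/202 ≈ 260.47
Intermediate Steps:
I = -168
x(k) = √2*√k (x(k) = √(2*k) = √2*√k)
H(G, R) = 135/2 - 9*R/101 (H(G, R) = 9*(R/(-101) + 15/(13 - 1*11)) = 9*(R*(-1/101) + 15/(13 - 11)) = 9*(-R/101 + 15/2) = 9*(15/2 - R/101) = 135/2 - 9*R/101)
H(-17*(-5), I) + p(F(0), x(8)) = (135/2 - 9/101*(-168)) + 178 = (135/2 + 1512/101) + 178 = 16659/202 + 178 = 52615/202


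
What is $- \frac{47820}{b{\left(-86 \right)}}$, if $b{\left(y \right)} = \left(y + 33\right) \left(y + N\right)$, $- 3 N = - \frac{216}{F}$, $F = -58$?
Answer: $- \frac{138678}{13409} \approx -10.342$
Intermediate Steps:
$N = - \frac{36}{29}$ ($N = - \frac{\left(-216\right) \frac{1}{-58}}{3} = - \frac{\left(-216\right) \left(- \frac{1}{58}\right)}{3} = \left(- \frac{1}{3}\right) \frac{108}{29} = - \frac{36}{29} \approx -1.2414$)
$b{\left(y \right)} = \left(33 + y\right) \left(- \frac{36}{29} + y\right)$ ($b{\left(y \right)} = \left(y + 33\right) \left(y - \frac{36}{29}\right) = \left(33 + y\right) \left(- \frac{36}{29} + y\right)$)
$- \frac{47820}{b{\left(-86 \right)}} = - \frac{47820}{- \frac{1188}{29} + \left(-86\right)^{2} + \frac{921}{29} \left(-86\right)} = - \frac{47820}{- \frac{1188}{29} + 7396 - \frac{79206}{29}} = - \frac{47820}{\frac{134090}{29}} = \left(-47820\right) \frac{29}{134090} = - \frac{138678}{13409}$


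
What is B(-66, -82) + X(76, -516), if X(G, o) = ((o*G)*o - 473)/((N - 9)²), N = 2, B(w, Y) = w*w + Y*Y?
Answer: 20777903/49 ≈ 4.2404e+5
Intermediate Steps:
B(w, Y) = Y² + w² (B(w, Y) = w² + Y² = Y² + w²)
X(G, o) = -473/49 + G*o²/49 (X(G, o) = ((o*G)*o - 473)/((2 - 9)²) = ((G*o)*o - 473)/((-7)²) = (G*o² - 473)/49 = (-473 + G*o²)*(1/49) = -473/49 + G*o²/49)
B(-66, -82) + X(76, -516) = ((-82)² + (-66)²) + (-473/49 + (1/49)*76*(-516)²) = (6724 + 4356) + (-473/49 + (1/49)*76*266256) = 11080 + (-473/49 + 20235456/49) = 11080 + 20234983/49 = 20777903/49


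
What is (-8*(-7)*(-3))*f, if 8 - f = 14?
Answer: 1008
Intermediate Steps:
f = -6 (f = 8 - 1*14 = 8 - 14 = -6)
(-8*(-7)*(-3))*f = (-8*(-7)*(-3))*(-6) = (56*(-3))*(-6) = -168*(-6) = 1008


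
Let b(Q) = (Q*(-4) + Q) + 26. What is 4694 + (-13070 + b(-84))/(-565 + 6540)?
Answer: 28033858/5975 ≈ 4691.9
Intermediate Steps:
b(Q) = 26 - 3*Q (b(Q) = (-4*Q + Q) + 26 = -3*Q + 26 = 26 - 3*Q)
4694 + (-13070 + b(-84))/(-565 + 6540) = 4694 + (-13070 + (26 - 3*(-84)))/(-565 + 6540) = 4694 + (-13070 + (26 + 252))/5975 = 4694 + (-13070 + 278)*(1/5975) = 4694 - 12792*1/5975 = 4694 - 12792/5975 = 28033858/5975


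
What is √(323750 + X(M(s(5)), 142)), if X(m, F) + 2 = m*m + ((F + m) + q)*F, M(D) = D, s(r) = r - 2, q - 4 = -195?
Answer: 5*√12689 ≈ 563.23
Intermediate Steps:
q = -191 (q = 4 - 195 = -191)
s(r) = -2 + r
X(m, F) = -2 + m² + F*(-191 + F + m) (X(m, F) = -2 + (m*m + ((F + m) - 191)*F) = -2 + (m² + (-191 + F + m)*F) = -2 + (m² + F*(-191 + F + m)) = -2 + m² + F*(-191 + F + m))
√(323750 + X(M(s(5)), 142)) = √(323750 + (-2 + 142² + (-2 + 5)² - 191*142 + 142*(-2 + 5))) = √(323750 + (-2 + 20164 + 3² - 27122 + 142*3)) = √(323750 + (-2 + 20164 + 9 - 27122 + 426)) = √(323750 - 6525) = √317225 = 5*√12689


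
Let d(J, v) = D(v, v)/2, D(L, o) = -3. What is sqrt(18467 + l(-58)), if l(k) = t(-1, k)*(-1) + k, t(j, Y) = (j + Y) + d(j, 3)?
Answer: sqrt(73878)/2 ≈ 135.90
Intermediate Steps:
d(J, v) = -3/2
t(j, Y) = -3/2 + Y + j (t(j, Y) = (j + Y) - 3/2 = (Y + j) - 3/2 = -3/2 + Y + j)
l(k) = 5/2 (l(k) = (-3/2 + k - 1)*(-1) + k = (-5/2 + k)*(-1) + k = (5/2 - k) + k = 5/2)
sqrt(18467 + l(-58)) = sqrt(18467 + 5/2) = sqrt(36939/2) = sqrt(73878)/2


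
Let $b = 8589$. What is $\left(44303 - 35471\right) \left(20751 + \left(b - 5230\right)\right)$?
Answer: $212939520$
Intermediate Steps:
$\left(44303 - 35471\right) \left(20751 + \left(b - 5230\right)\right) = \left(44303 - 35471\right) \left(20751 + \left(8589 - 5230\right)\right) = 8832 \left(20751 + 3359\right) = 8832 \cdot 24110 = 212939520$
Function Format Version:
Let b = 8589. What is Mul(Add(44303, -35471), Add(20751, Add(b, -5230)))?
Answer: 212939520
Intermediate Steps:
Mul(Add(44303, -35471), Add(20751, Add(b, -5230))) = Mul(Add(44303, -35471), Add(20751, Add(8589, -5230))) = Mul(8832, Add(20751, 3359)) = Mul(8832, 24110) = 212939520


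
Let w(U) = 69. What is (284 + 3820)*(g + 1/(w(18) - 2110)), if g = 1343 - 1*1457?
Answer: -954898200/2041 ≈ -4.6786e+5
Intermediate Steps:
g = -114 (g = 1343 - 1457 = -114)
(284 + 3820)*(g + 1/(w(18) - 2110)) = (284 + 3820)*(-114 + 1/(69 - 2110)) = 4104*(-114 + 1/(-2041)) = 4104*(-114 - 1/2041) = 4104*(-232675/2041) = -954898200/2041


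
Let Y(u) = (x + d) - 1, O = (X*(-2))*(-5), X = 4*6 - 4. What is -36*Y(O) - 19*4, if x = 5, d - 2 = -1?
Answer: -256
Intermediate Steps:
d = 1 (d = 2 - 1 = 1)
X = 20 (X = 24 - 4 = 20)
O = 200 (O = (20*(-2))*(-5) = -40*(-5) = 200)
Y(u) = 5 (Y(u) = (5 + 1) - 1 = 6 - 1 = 5)
-36*Y(O) - 19*4 = -36*5 - 19*4 = -180 - 76 = -256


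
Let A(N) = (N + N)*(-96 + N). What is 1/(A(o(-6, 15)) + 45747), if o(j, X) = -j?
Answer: 1/44667 ≈ 2.2388e-5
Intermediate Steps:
A(N) = 2*N*(-96 + N) (A(N) = (2*N)*(-96 + N) = 2*N*(-96 + N))
1/(A(o(-6, 15)) + 45747) = 1/(2*(-1*(-6))*(-96 - 1*(-6)) + 45747) = 1/(2*6*(-96 + 6) + 45747) = 1/(2*6*(-90) + 45747) = 1/(-1080 + 45747) = 1/44667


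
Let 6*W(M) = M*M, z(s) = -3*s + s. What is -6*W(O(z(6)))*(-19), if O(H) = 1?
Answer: 19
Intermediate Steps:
z(s) = -2*s
W(M) = M**2/6 (W(M) = (M*M)/6 = M**2/6)
-6*W(O(z(6)))*(-19) = -1**2*(-19) = -1*(-19) = 19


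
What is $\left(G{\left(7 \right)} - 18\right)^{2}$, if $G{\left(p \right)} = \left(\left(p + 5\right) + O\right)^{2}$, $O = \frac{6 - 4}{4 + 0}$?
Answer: $\frac{305809}{16} \approx 19113.0$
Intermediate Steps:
$O = \frac{1}{2}$ ($O = \frac{2}{4} = 2 \cdot \frac{1}{4} = \frac{1}{2} \approx 0.5$)
$G{\left(p \right)} = \left(\frac{11}{2} + p\right)^{2}$ ($G{\left(p \right)} = \left(\left(p + 5\right) + \frac{1}{2}\right)^{2} = \left(\left(5 + p\right) + \frac{1}{2}\right)^{2} = \left(\frac{11}{2} + p\right)^{2}$)
$\left(G{\left(7 \right)} - 18\right)^{2} = \left(\frac{\left(11 + 2 \cdot 7\right)^{2}}{4} - 18\right)^{2} = \left(\frac{\left(11 + 14\right)^{2}}{4} - 18\right)^{2} = \left(\frac{25^{2}}{4} - 18\right)^{2} = \left(\frac{1}{4} \cdot 625 - 18\right)^{2} = \left(\frac{625}{4} - 18\right)^{2} = \left(\frac{553}{4}\right)^{2} = \frac{305809}{16}$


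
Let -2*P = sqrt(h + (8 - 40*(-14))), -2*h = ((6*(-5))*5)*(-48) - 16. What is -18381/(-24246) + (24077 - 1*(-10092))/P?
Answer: 6127/8082 + 34169*I*sqrt(21)/126 ≈ 0.7581 + 1242.7*I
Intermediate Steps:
h = -3592 (h = -(((6*(-5))*5)*(-48) - 16)/2 = -(-30*5*(-48) - 16)/2 = -(-150*(-48) - 16)/2 = -(7200 - 16)/2 = -1/2*7184 = -3592)
P = -6*I*sqrt(21) (P = -sqrt(-3592 + (8 - 40*(-14)))/2 = -sqrt(-3592 + (8 + 560))/2 = -sqrt(-3592 + 568)/2 = -6*I*sqrt(21) ≈ -27.495*I)
-18381/(-24246) + (24077 - 1*(-10092))/P = -18381/(-24246) + (24077 - 1*(-10092))/((-6*I*sqrt(21))) = -18381*(-1/24246) + (24077 + 10092)*(I*sqrt(21)/126) = 6127/8082 + 34169*(I*sqrt(21)/126) = 6127/8082 + 34169*I*sqrt(21)/126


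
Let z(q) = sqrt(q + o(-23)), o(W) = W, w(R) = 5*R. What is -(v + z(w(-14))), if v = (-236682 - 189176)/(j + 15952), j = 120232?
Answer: 212929/68092 - I*sqrt(93) ≈ 3.1271 - 9.6436*I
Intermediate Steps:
v = -212929/68092 (v = (-236682 - 189176)/(120232 + 15952) = -425858/136184 = -425858*1/136184 = -212929/68092 ≈ -3.1271)
z(q) = sqrt(-23 + q) (z(q) = sqrt(q - 23) = sqrt(-23 + q))
-(v + z(w(-14))) = -(-212929/68092 + sqrt(-23 + 5*(-14))) = -(-212929/68092 + sqrt(-23 - 70)) = -(-212929/68092 + sqrt(-93)) = -(-212929/68092 + I*sqrt(93)) = 212929/68092 - I*sqrt(93)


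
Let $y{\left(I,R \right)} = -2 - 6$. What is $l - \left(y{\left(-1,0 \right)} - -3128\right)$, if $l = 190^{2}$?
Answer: $32980$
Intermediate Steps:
$y{\left(I,R \right)} = -8$ ($y{\left(I,R \right)} = -2 - 6 = -8$)
$l = 36100$
$l - \left(y{\left(-1,0 \right)} - -3128\right) = 36100 - \left(-8 - -3128\right) = 36100 - \left(-8 + 3128\right) = 36100 - 3120 = 32980$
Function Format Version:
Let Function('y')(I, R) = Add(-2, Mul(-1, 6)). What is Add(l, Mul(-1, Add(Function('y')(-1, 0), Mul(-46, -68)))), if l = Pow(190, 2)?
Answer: 32980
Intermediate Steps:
Function('y')(I, R) = -8 (Function('y')(I, R) = Add(-2, -6) = -8)
l = 36100
Add(l, Mul(-1, Add(Function('y')(-1, 0), Mul(-46, -68)))) = Add(36100, Mul(-1, Add(-8, Mul(-46, -68)))) = Add(36100, Mul(-1, Add(-8, 3128))) = Add(36100, Mul(-1, 3120)) = Add(36100, -3120) = 32980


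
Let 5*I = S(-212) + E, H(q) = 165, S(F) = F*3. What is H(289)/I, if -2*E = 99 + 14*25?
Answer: -1650/1721 ≈ -0.95875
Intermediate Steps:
S(F) = 3*F
E = -449/2 (E = -(99 + 14*25)/2 = -(99 + 350)/2 = -½*449 = -449/2 ≈ -224.50)
I = -1721/10 (I = (3*(-212) - 449/2)/5 = (-636 - 449/2)/5 = (⅕)*(-1721/2) = -1721/10 ≈ -172.10)
H(289)/I = 165/(-1721/10) = 165*(-10/1721) = -1650/1721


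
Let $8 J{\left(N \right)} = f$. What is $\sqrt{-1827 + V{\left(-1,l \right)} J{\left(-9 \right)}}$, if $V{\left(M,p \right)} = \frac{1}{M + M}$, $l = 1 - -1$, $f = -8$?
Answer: $\frac{i \sqrt{7306}}{2} \approx 42.738 i$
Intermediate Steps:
$l = 2$ ($l = 1 + 1 = 2$)
$J{\left(N \right)} = -1$ ($J{\left(N \right)} = \frac{1}{8} \left(-8\right) = -1$)
$V{\left(M,p \right)} = \frac{1}{2 M}$
$\sqrt{-1827 + V{\left(-1,l \right)} J{\left(-9 \right)}} = \sqrt{-1827 + \frac{1}{2 \left(-1\right)} \left(-1\right)} = \sqrt{-1827 + \frac{1}{2} \left(-1\right) \left(-1\right)} = \sqrt{-1827 - - \frac{1}{2}} = \sqrt{-1827 + \frac{1}{2}} = \sqrt{- \frac{3653}{2}} = \frac{i \sqrt{7306}}{2}$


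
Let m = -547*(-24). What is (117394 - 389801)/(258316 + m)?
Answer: -272407/271444 ≈ -1.0035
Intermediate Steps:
m = 13128
(117394 - 389801)/(258316 + m) = (117394 - 389801)/(258316 + 13128) = -272407/271444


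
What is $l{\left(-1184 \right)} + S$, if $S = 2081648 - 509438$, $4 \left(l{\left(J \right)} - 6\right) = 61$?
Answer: $\frac{6288925}{4} \approx 1.5722 \cdot 10^{6}$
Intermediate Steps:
$l{\left(J \right)} = \frac{85}{4}$ ($l{\left(J \right)} = 6 + \frac{1}{4} \cdot 61 = 6 + \frac{61}{4} = \frac{85}{4}$)
$S = 1572210$ ($S = 2081648 - 509438 = 1572210$)
$l{\left(-1184 \right)} + S = \frac{85}{4} + 1572210 = \frac{6288925}{4}$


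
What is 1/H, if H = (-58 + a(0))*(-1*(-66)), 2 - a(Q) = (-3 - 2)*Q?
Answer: -1/3696 ≈ -0.00027056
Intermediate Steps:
a(Q) = 2 + 5*Q (a(Q) = 2 - (-3 - 2)*Q = 2 - (-5)*Q = 2 + 5*Q)
H = -3696 (H = (-58 + (2 + 5*0))*(-1*(-66)) = (-58 + (2 + 0))*66 = (-58 + 2)*66 = -56*66 = -3696)
1/H = 1/(-3696) = -1/3696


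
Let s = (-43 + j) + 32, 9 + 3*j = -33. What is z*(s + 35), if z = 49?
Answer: 490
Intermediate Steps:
j = -14 (j = -3 + (⅓)*(-33) = -3 - 11 = -14)
s = -25 (s = (-43 - 14) + 32 = -57 + 32 = -25)
z*(s + 35) = 49*(-25 + 35) = 49*10 = 490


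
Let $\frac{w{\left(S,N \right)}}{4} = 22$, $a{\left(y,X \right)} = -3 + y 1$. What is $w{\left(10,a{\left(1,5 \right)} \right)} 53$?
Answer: $4664$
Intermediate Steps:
$a{\left(y,X \right)} = -3 + y$
$w{\left(S,N \right)} = 88$ ($w{\left(S,N \right)} = 4 \cdot 22 = 88$)
$w{\left(10,a{\left(1,5 \right)} \right)} 53 = 88 \cdot 53 = 4664$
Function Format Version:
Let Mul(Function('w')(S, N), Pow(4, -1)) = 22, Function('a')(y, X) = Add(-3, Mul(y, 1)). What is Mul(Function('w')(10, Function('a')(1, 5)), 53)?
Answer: 4664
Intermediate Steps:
Function('a')(y, X) = Add(-3, y)
Function('w')(S, N) = 88 (Function('w')(S, N) = Mul(4, 22) = 88)
Mul(Function('w')(10, Function('a')(1, 5)), 53) = Mul(88, 53) = 4664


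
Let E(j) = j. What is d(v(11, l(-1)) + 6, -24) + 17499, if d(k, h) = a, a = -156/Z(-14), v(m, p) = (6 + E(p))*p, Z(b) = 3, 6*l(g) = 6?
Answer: 17447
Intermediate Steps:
l(g) = 1 (l(g) = (⅙)*6 = 1)
v(m, p) = p*(6 + p) (v(m, p) = (6 + p)*p = p*(6 + p))
a = -52 (a = -156/3 = -156*⅓ = -52)
d(k, h) = -52
d(v(11, l(-1)) + 6, -24) + 17499 = -52 + 17499 = 17447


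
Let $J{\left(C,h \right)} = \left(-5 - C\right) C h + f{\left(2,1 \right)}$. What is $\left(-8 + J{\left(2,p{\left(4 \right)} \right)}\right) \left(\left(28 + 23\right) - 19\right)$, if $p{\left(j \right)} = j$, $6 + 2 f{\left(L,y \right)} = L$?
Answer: $-2112$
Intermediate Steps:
$f{\left(L,y \right)} = -3 + \frac{L}{2}$
$J{\left(C,h \right)} = -2 + C h \left(-5 - C\right)$ ($J{\left(C,h \right)} = \left(-5 - C\right) C h + \left(-3 + \frac{1}{2} \cdot 2\right) = C \left(-5 - C\right) h + \left(-3 + 1\right) = C h \left(-5 - C\right) - 2 = -2 + C h \left(-5 - C\right)$)
$\left(-8 + J{\left(2,p{\left(4 \right)} \right)}\right) \left(\left(28 + 23\right) - 19\right) = \left(-8 - \left(2 + 16 + 40\right)\right) \left(\left(28 + 23\right) - 19\right) = \left(-8 - \left(42 + 16\right)\right) \left(51 - 19\right) = \left(-8 - 58\right) 32 = \left(-66\right) 32 = -2112$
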